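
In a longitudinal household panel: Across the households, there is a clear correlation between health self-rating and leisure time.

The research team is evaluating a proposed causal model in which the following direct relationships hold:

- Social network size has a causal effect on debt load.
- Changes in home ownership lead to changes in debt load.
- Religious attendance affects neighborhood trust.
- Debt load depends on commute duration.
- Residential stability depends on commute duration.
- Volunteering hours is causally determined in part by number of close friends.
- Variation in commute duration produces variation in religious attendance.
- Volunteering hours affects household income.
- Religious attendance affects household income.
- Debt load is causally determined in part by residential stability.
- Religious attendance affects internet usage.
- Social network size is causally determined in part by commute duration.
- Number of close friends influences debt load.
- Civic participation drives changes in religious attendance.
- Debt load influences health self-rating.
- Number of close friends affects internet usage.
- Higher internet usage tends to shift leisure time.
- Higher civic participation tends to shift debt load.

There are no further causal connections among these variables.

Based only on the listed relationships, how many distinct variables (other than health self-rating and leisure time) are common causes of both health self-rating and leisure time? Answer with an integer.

3

The common causes are: civic participation (to health self-rating via civic participation → debt load → health self-rating; to leisure time via civic participation → religious attendance → internet usage → leisure time); commute duration (to health self-rating via commute duration → debt load → health self-rating; to leisure time via commute duration → religious attendance → internet usage → leisure time); number of close friends (to health self-rating via number of close friends → debt load → health self-rating; to leisure time via number of close friends → internet usage → leisure time).
Every other variable lacks a causal path to at least one of health self-rating and leisure time.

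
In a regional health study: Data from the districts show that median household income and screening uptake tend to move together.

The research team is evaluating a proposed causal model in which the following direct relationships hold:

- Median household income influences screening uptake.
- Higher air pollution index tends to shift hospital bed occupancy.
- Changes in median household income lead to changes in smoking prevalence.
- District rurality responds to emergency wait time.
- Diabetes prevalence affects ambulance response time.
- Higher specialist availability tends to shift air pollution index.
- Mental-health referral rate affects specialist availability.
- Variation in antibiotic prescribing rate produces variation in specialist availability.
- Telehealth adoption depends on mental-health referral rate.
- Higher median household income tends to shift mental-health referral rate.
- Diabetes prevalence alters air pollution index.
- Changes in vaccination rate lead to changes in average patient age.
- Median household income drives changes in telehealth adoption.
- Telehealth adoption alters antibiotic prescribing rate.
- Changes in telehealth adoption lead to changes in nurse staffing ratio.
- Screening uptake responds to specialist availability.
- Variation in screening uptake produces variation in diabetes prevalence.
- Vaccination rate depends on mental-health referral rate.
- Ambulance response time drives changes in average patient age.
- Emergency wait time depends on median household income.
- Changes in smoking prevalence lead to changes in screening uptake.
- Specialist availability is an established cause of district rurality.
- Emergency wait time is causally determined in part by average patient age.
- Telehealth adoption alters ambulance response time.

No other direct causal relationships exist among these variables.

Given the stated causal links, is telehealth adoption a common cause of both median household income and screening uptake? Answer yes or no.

Telehealth adoption has no stated causal path to median household income. A confounder must cause both variables, so telehealth adoption does not qualify.

no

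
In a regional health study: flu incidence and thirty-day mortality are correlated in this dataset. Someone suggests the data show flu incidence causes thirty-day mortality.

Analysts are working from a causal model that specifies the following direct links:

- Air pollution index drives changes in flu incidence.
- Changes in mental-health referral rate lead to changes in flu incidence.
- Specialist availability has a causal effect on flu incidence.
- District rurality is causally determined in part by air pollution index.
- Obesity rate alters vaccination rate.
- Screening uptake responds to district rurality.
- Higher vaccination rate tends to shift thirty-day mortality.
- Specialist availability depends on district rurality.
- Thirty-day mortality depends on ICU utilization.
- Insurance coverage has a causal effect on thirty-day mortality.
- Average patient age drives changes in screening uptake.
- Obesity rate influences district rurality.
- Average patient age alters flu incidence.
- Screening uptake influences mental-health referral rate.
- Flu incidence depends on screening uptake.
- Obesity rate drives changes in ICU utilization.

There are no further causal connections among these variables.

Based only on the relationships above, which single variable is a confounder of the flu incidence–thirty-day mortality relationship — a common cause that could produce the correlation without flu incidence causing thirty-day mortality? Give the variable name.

obesity rate

Obesity rate has a causal path to flu incidence (obesity rate → district rurality → screening uptake → flu incidence) and a separate causal path to thirty-day mortality (obesity rate → ICU utilization → thirty-day mortality), so it is a common cause of both.
No stated relationship gives flu incidence a causal route to thirty-day mortality, so the correlation is explained by the shared upstream cause rather than a direct effect.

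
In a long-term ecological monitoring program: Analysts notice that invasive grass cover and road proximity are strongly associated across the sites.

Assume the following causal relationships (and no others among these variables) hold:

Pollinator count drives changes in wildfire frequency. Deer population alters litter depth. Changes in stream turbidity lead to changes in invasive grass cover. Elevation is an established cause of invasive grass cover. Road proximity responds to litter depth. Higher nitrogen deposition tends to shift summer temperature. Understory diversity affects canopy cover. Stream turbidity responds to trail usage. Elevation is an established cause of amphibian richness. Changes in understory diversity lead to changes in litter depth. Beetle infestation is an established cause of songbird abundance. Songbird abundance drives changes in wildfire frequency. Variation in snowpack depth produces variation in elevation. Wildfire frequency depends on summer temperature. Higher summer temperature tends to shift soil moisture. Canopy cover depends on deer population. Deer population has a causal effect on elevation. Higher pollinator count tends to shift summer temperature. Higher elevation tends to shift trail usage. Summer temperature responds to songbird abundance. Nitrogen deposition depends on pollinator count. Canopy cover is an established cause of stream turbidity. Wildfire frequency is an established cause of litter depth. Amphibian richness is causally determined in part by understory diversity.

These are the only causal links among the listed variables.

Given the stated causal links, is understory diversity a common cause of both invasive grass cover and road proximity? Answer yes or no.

yes

Understory diversity has a causal path to invasive grass cover (understory diversity → canopy cover → stream turbidity → invasive grass cover) and to road proximity (understory diversity → litter depth → road proximity), so it is a common cause of both — a confounder.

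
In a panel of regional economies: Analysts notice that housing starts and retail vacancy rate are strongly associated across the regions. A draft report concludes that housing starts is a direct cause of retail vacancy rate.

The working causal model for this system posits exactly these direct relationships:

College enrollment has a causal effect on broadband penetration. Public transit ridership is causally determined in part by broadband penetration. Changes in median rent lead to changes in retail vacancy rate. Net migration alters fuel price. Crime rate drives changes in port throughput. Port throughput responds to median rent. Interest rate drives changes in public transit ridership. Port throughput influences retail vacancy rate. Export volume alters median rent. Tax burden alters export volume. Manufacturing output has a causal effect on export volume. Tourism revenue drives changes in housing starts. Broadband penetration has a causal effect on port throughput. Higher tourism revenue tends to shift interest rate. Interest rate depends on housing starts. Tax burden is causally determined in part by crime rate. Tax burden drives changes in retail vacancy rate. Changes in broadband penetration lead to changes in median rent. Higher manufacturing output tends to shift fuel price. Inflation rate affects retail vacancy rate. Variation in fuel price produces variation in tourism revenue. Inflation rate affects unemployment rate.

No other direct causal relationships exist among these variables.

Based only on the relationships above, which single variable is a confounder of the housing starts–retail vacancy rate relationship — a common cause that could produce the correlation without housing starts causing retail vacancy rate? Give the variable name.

manufacturing output

Manufacturing output has a causal path to housing starts (manufacturing output → fuel price → tourism revenue → housing starts) and a separate causal path to retail vacancy rate (manufacturing output → export volume → median rent → retail vacancy rate), so it is a common cause of both.
No stated relationship gives housing starts a causal route to retail vacancy rate, so the correlation is explained by the shared upstream cause rather than a direct effect.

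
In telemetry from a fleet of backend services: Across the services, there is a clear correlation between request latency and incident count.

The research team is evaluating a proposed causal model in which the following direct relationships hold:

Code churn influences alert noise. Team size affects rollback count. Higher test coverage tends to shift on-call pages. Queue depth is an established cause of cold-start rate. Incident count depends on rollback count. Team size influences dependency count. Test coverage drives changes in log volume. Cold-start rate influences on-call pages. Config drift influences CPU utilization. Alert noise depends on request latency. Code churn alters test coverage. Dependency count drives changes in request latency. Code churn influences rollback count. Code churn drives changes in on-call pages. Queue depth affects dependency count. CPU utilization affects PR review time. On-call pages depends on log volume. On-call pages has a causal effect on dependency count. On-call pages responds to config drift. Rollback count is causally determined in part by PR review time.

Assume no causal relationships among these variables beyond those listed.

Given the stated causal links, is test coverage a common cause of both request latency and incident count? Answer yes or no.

no

Test coverage has no stated causal path to incident count. A confounder must cause both variables, so test coverage does not qualify.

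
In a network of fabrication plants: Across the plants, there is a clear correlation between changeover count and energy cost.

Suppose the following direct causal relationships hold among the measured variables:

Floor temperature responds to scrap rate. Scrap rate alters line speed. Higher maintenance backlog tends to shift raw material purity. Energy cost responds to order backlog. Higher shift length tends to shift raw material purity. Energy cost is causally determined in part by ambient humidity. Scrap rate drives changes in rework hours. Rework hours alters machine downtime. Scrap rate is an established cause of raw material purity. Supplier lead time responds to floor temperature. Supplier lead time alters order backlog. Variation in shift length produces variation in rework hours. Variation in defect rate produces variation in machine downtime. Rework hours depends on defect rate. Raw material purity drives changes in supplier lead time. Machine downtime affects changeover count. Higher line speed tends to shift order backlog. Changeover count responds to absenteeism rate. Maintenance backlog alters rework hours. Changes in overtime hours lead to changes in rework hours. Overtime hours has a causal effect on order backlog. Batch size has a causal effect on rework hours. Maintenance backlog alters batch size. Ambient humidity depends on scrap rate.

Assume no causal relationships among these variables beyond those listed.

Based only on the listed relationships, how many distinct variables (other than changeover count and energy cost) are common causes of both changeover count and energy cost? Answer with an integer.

4

The common causes are: maintenance backlog (to changeover count via maintenance backlog → rework hours → machine downtime → changeover count; to energy cost via maintenance backlog → raw material purity → supplier lead time → order backlog → energy cost); overtime hours (to changeover count via overtime hours → rework hours → machine downtime → changeover count; to energy cost via overtime hours → order backlog → energy cost); scrap rate (to changeover count via scrap rate → rework hours → machine downtime → changeover count; to energy cost via scrap rate → ambient humidity → energy cost); shift length (to changeover count via shift length → rework hours → machine downtime → changeover count; to energy cost via shift length → raw material purity → supplier lead time → order backlog → energy cost).
Every other variable lacks a causal path to at least one of changeover count and energy cost.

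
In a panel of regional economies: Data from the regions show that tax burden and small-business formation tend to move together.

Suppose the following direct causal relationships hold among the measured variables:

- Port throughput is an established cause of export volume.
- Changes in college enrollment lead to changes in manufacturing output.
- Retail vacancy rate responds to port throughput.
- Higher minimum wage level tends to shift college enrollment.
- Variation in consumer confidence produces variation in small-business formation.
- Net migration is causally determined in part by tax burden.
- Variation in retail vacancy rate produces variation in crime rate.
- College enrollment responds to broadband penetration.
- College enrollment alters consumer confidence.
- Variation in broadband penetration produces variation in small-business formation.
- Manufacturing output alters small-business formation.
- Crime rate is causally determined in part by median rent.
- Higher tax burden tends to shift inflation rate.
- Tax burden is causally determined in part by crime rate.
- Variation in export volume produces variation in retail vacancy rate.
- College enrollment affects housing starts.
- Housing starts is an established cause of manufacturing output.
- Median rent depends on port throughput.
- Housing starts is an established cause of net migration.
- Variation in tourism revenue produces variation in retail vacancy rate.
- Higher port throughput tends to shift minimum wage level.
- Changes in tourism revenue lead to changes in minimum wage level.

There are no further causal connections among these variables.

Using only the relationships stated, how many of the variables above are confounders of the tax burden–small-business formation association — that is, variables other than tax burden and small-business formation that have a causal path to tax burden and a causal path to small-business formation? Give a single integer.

2

The common causes are: port throughput (to tax burden via port throughput → median rent → crime rate → tax burden; to small-business formation via port throughput → minimum wage level → college enrollment → manufacturing output → small-business formation); tourism revenue (to tax burden via tourism revenue → retail vacancy rate → crime rate → tax burden; to small-business formation via tourism revenue → minimum wage level → college enrollment → manufacturing output → small-business formation).
Every other variable lacks a causal path to at least one of tax burden and small-business formation.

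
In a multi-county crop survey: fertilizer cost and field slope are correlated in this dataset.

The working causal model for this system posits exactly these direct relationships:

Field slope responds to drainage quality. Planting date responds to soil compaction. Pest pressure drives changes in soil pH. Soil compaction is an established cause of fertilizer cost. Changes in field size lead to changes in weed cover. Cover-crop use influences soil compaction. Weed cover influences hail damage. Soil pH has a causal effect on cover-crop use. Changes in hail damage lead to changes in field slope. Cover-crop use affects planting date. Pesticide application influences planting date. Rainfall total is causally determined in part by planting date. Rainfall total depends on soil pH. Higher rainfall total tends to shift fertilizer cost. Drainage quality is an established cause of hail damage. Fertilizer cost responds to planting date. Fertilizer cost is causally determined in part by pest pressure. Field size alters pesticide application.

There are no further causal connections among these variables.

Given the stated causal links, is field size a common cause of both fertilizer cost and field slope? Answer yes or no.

yes

Field size has a causal path to fertilizer cost (field size → pesticide application → planting date → fertilizer cost) and to field slope (field size → weed cover → hail damage → field slope), so it is a common cause of both — a confounder.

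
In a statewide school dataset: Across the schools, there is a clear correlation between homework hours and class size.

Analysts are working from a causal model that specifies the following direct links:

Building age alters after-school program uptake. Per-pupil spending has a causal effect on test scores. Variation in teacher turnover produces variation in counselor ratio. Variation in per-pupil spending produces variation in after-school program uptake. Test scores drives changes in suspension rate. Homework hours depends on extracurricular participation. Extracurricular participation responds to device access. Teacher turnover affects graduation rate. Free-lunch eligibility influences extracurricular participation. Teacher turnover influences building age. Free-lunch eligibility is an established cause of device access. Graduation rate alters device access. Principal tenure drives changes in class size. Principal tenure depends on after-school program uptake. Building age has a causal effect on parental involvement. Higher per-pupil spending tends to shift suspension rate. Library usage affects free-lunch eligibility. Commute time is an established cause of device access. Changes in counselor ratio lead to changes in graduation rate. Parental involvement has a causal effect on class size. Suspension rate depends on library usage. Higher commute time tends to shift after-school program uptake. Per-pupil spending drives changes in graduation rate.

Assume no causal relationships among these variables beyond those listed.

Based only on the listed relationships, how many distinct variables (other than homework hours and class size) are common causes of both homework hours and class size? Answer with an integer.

The common causes are: commute time (to homework hours via commute time → device access → extracurricular participation → homework hours; to class size via commute time → after-school program uptake → principal tenure → class size); per-pupil spending (to homework hours via per-pupil spending → graduation rate → device access → extracurricular participation → homework hours; to class size via per-pupil spending → after-school program uptake → principal tenure → class size); teacher turnover (to homework hours via teacher turnover → graduation rate → device access → extracurricular participation → homework hours; to class size via teacher turnover → building age → parental involvement → class size).
Every other variable lacks a causal path to at least one of homework hours and class size.

3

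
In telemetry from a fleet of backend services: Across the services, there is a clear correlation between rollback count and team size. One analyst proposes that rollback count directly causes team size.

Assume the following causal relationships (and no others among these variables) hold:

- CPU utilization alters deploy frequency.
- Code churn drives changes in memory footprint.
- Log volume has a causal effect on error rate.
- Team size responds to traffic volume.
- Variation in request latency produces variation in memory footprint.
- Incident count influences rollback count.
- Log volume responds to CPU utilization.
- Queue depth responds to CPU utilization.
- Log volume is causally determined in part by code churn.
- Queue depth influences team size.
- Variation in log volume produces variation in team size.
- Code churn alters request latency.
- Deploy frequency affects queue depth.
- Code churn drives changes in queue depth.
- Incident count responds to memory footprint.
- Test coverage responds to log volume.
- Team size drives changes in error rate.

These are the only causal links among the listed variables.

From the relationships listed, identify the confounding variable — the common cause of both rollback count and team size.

code churn

Code churn has a causal path to rollback count (code churn → memory footprint → incident count → rollback count) and a separate causal path to team size (code churn → log volume → team size), so it is a common cause of both.
No stated relationship gives rollback count a causal route to team size, so the correlation is explained by the shared upstream cause rather than a direct effect.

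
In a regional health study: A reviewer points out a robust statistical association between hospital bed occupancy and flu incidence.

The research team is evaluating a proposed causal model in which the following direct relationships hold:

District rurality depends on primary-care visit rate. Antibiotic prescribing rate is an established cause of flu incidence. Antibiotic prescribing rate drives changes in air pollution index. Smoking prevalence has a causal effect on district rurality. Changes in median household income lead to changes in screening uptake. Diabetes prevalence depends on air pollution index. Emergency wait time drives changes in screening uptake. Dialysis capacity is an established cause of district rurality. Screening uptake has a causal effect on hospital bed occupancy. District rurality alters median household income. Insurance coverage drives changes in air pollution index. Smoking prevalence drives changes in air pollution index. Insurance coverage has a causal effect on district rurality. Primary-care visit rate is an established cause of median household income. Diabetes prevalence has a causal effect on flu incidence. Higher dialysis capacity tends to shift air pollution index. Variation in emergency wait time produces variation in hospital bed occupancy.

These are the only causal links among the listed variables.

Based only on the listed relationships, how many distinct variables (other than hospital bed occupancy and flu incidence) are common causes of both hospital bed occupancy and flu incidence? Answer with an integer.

The common causes are: dialysis capacity (to hospital bed occupancy via dialysis capacity → district rurality → median household income → screening uptake → hospital bed occupancy; to flu incidence via dialysis capacity → air pollution index → diabetes prevalence → flu incidence); insurance coverage (to hospital bed occupancy via insurance coverage → district rurality → median household income → screening uptake → hospital bed occupancy; to flu incidence via insurance coverage → air pollution index → diabetes prevalence → flu incidence); smoking prevalence (to hospital bed occupancy via smoking prevalence → district rurality → median household income → screening uptake → hospital bed occupancy; to flu incidence via smoking prevalence → air pollution index → diabetes prevalence → flu incidence).
Every other variable lacks a causal path to at least one of hospital bed occupancy and flu incidence.

3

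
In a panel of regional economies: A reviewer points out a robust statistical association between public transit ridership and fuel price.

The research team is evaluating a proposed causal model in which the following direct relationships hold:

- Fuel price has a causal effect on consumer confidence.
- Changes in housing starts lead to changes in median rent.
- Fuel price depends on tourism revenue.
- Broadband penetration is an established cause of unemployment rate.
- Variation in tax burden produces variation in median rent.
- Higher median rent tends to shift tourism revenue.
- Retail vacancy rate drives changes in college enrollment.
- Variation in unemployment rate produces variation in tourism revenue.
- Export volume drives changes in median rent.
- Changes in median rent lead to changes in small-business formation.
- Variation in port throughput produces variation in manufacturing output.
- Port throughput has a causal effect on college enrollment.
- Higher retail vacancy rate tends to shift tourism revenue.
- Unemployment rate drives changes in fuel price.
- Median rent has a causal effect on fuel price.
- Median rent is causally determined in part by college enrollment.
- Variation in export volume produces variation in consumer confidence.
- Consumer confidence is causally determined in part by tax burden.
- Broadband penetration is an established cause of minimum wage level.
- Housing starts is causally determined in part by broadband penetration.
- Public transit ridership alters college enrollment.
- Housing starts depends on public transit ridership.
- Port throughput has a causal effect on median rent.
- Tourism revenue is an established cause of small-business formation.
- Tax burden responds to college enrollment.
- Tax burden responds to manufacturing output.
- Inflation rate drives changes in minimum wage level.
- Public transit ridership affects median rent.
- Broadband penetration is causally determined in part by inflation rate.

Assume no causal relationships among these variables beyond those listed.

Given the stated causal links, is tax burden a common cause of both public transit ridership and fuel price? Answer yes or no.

no

Tax burden has no stated causal path to public transit ridership. A confounder must cause both variables, so tax burden does not qualify.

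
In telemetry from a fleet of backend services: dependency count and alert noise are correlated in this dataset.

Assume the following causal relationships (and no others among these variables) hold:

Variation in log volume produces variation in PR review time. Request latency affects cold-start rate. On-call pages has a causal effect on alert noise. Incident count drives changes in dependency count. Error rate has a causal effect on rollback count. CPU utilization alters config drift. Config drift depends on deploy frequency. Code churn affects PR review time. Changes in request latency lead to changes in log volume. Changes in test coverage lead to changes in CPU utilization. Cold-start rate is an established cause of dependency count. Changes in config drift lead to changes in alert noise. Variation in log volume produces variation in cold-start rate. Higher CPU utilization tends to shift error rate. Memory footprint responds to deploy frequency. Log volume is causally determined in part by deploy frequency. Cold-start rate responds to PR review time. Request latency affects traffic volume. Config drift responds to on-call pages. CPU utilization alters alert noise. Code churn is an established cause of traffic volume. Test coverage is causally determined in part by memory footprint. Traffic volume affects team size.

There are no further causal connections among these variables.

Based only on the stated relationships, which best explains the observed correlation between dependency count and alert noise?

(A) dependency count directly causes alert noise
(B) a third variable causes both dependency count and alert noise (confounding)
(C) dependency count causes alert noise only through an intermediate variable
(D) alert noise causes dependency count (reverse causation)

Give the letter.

Deploy frequency causes dependency count (deploy frequency → log volume → cold-start rate → dependency count) and alert noise (deploy frequency → config drift → alert noise) — a common cause creating the correlation.
There is no stated path from dependency count to alert noise or from alert noise to dependency count, so neither direct nor reverse causation applies.

B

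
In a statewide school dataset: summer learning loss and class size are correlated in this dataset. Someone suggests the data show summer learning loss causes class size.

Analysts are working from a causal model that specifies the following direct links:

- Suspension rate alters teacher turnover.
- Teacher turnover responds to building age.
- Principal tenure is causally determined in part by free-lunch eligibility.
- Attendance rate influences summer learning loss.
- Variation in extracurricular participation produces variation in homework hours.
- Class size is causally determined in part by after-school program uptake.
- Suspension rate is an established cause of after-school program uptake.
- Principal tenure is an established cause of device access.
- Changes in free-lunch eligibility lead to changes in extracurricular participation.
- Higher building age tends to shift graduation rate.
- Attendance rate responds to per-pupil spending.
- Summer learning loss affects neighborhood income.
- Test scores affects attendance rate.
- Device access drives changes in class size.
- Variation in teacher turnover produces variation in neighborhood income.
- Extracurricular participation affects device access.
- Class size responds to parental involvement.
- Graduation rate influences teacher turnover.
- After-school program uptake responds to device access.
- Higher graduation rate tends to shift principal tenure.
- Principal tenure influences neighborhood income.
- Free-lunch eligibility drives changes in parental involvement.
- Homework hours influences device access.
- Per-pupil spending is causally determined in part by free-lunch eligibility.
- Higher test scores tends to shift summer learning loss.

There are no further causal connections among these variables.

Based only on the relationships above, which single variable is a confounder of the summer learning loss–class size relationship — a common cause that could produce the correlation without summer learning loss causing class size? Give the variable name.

free-lunch eligibility

Free-lunch eligibility has a causal path to summer learning loss (free-lunch eligibility → per-pupil spending → attendance rate → summer learning loss) and a separate causal path to class size (free-lunch eligibility → parental involvement → class size), so it is a common cause of both.
No stated relationship gives summer learning loss a causal route to class size, so the correlation is explained by the shared upstream cause rather than a direct effect.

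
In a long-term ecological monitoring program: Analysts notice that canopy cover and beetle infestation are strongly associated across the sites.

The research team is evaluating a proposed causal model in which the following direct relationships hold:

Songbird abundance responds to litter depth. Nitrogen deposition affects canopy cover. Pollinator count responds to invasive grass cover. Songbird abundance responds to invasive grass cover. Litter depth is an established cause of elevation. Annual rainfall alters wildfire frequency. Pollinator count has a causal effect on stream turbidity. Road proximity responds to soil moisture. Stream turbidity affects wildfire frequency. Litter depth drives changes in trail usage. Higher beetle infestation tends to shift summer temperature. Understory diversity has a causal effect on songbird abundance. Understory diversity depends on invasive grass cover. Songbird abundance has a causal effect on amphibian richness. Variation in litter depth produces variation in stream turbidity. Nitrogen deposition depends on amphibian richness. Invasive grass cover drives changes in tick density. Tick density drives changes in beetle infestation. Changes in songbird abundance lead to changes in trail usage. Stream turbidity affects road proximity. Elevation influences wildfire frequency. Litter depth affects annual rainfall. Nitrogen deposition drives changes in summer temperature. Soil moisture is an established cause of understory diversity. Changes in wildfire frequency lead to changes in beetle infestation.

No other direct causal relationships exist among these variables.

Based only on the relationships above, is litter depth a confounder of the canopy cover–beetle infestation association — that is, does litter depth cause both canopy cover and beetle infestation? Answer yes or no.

Litter depth has a causal path to canopy cover (litter depth → songbird abundance → amphibian richness → nitrogen deposition → canopy cover) and to beetle infestation (litter depth → stream turbidity → wildfire frequency → beetle infestation), so it is a common cause of both — a confounder.

yes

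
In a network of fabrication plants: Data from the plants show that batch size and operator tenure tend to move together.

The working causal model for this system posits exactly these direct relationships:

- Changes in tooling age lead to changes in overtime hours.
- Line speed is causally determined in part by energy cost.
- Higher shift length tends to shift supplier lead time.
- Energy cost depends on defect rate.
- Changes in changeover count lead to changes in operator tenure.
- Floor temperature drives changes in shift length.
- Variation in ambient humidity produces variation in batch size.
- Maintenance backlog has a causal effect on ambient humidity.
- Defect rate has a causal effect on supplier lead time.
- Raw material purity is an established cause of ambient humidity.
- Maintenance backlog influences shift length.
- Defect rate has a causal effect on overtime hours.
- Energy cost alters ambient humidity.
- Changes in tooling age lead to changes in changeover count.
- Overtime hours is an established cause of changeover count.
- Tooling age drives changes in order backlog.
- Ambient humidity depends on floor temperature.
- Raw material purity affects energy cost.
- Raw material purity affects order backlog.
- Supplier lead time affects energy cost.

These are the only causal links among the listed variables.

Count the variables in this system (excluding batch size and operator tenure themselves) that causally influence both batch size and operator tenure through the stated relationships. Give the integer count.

1

The common causes are: defect rate (to batch size via defect rate → energy cost → ambient humidity → batch size; to operator tenure via defect rate → overtime hours → changeover count → operator tenure).
Every other variable lacks a causal path to at least one of batch size and operator tenure.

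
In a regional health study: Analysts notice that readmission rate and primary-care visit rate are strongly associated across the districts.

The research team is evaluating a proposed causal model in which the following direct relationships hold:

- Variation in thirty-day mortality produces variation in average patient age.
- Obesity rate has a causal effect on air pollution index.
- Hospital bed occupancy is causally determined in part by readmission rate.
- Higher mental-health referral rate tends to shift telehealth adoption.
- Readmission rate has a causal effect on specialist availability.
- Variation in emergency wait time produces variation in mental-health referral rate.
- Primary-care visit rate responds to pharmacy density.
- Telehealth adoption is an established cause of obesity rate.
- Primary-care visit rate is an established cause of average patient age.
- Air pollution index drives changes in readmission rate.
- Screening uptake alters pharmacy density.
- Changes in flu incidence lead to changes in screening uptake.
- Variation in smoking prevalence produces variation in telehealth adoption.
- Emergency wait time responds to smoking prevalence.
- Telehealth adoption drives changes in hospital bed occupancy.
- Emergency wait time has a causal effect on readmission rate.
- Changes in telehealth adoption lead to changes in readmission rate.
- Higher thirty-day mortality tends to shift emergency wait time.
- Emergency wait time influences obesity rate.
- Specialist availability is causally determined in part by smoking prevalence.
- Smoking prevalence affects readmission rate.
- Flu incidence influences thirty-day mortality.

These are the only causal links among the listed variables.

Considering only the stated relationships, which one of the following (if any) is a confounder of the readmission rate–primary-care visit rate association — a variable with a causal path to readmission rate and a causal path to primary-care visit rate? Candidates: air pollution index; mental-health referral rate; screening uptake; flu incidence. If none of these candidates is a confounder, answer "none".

flu incidence

Flu incidence causes readmission rate (flu incidence → thirty-day mortality → emergency wait time → readmission rate) and also causes primary-care visit rate (flu incidence → screening uptake → pharmacy density → primary-care visit rate); it is a common cause of both.
Each of the other candidates lacks a causal path to at least one of readmission rate and primary-care visit rate, so they do not confound the relationship.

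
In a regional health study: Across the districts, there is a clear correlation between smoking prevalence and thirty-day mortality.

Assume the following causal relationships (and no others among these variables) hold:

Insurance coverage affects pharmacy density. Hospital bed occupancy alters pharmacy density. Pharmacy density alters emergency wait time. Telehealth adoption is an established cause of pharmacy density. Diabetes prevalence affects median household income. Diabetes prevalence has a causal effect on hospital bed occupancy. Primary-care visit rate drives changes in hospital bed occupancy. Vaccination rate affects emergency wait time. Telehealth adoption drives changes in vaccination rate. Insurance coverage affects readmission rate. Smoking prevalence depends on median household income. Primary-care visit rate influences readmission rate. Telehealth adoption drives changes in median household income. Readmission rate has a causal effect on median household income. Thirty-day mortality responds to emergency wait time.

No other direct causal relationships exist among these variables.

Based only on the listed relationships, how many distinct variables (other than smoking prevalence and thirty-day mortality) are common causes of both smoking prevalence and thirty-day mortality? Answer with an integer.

The common causes are: diabetes prevalence (to smoking prevalence via diabetes prevalence → median household income → smoking prevalence; to thirty-day mortality via diabetes prevalence → hospital bed occupancy → pharmacy density → emergency wait time → thirty-day mortality); insurance coverage (to smoking prevalence via insurance coverage → readmission rate → median household income → smoking prevalence; to thirty-day mortality via insurance coverage → pharmacy density → emergency wait time → thirty-day mortality); primary-care visit rate (to smoking prevalence via primary-care visit rate → readmission rate → median household income → smoking prevalence; to thirty-day mortality via primary-care visit rate → hospital bed occupancy → pharmacy density → emergency wait time → thirty-day mortality); telehealth adoption (to smoking prevalence via telehealth adoption → median household income → smoking prevalence; to thirty-day mortality via telehealth adoption → pharmacy density → emergency wait time → thirty-day mortality).
Every other variable lacks a causal path to at least one of smoking prevalence and thirty-day mortality.

4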